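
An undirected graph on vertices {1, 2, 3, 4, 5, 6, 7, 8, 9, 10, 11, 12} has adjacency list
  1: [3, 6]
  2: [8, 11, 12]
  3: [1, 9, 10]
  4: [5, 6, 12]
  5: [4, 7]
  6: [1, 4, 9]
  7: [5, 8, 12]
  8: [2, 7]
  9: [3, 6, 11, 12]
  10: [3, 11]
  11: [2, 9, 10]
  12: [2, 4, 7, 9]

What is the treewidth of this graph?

3

A width-3 tree decomposition is:
Bags: B1 = {1, 3, 6, 10}  B2 = {3, 6, 9, 10}  B3 = {6, 9, 10, 11}  B4 = {4, 6, 9, 11}  B5 = {4, 9, 11, 12}  B6 = {2, 4, 11, 12}  B7 = {2, 4, 5, 12}  B8 = {2, 5, 7, 12}  B9 = {2, 5, 7, 8}
Tree: B1–B2, B2–B3, B3–B4, B4–B5, B5–B6, B6–B7, B7–B8, B8–B9
The largest bag has 4 vertices, giving width 3; this decomposition certifies tw(G) ≤ 3. For the lower bound: the 4 vertex sets {1,3,10}, {6}, {9}, {2,4,11,12} are disjoint, each induces a connected subgraph, and every pair is joined by at least one edge of G. Contracting each set to a single vertex therefore yields K_{4} as a minor, and since treewidth is minor-monotone, tw(G) ≥ tw(K_{4}) = 3. Hence tw(G) = 3 exactly.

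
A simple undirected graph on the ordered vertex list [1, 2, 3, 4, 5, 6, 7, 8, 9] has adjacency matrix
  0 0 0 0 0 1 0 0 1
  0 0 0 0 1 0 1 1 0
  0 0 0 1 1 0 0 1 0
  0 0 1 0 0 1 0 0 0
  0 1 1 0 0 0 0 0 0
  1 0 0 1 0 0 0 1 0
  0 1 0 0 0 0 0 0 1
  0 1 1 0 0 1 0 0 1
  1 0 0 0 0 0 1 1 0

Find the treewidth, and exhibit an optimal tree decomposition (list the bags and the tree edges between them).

Each bag holds 4 vertices, so the decomposition has width 3, which upper-bounds the treewidth. For the lower bound: the 4 vertex sets {1,7,9}, {2}, {8}, {3,4,5,6} are disjoint, each induces a connected subgraph, and every pair is joined by at least one edge of G. Contracting each set to a single vertex therefore yields K_{4} as a minor, and since treewidth is minor-monotone, tw(G) ≥ tw(K_{4}) = 3. The upper and lower bounds meet at 3, so that is the treewidth.

Treewidth 3.
One optimal decomposition is:
Bags: B1 = {1, 2, 7, 9}  B2 = {1, 2, 8, 9}  B3 = {1, 2, 6, 8}  B4 = {2, 5, 6, 8}  B5 = {3, 5, 6, 8}  B6 = {3, 4, 5, 6}
Tree: B1–B2, B2–B3, B3–B4, B4–B5, B5–B6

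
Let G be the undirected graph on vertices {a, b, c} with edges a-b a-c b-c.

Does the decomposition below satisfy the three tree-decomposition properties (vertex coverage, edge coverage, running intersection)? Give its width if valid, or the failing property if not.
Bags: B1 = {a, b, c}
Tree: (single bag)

Every vertex of G appears in some bag (union = {a, b, c}); every edge is covered by a bag; and for each vertex v the set of bags containing v is connected in the bag tree. The decomposition is therefore valid. The largest bag has 3 vertices, so the width is 2.

Yes; width 2.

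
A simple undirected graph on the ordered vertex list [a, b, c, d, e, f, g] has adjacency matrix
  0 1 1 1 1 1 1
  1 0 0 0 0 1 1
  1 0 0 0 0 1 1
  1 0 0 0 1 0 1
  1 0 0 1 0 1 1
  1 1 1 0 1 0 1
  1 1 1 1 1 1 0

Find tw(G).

A width-3 tree decomposition is:
Bags: B1 = {a, e, f, g}  B2 = {a, c, f, g}  B3 = {a, d, e, g}  B4 = {a, b, f, g}
Tree: B1–B2, B1–B3, B1–B4
The largest bag has 4 vertices, giving width 3; this decomposition certifies tw(G) ≤ 3. Conversely, {a, d, e, g} is a clique of size 4, and the vertices of any clique must share a bag in every tree decomposition; so some bag has ≥ 4 vertices and tw(G) ≥ 3. The upper and lower bounds meet at 3, so that is the treewidth.

3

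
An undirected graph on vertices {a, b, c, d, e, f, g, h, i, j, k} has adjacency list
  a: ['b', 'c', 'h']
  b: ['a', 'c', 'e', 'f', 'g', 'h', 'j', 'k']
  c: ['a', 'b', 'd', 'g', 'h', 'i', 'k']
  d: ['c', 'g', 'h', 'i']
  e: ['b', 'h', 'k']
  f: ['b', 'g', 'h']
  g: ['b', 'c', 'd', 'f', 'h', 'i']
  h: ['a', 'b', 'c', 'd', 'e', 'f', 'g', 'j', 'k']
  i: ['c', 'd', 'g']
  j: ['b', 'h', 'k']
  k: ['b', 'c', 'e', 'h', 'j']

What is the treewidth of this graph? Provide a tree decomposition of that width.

Treewidth 3.
One such decomposition:
Bags: B1 = {b, c, g, h}  B2 = {c, d, g, h}  B3 = {b, c, h, k}  B4 = {c, d, g, i}  B5 = {b, h, j, k}  B6 = {a, b, c, h}  B7 = {b, e, h, k}  B8 = {b, f, g, h}
Tree: B1–B2, B1–B3, B2–B4, B3–B5, B3–B6, B5–B7, B1–B8

Each bag holds 4 vertices, so the decomposition has width 3, which upper-bounds the treewidth. On the other hand G contains the 4-clique {c, d, g, h}. A clique must lie in a single bag of any decomposition, so no decomposition can have width below 3. Therefore the treewidth is 3.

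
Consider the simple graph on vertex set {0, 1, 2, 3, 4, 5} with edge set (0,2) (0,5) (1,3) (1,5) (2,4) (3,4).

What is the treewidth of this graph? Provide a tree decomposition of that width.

Every bag has size at most 3, so the width is 3 − 1 = 2 and tw(G) ≤ 2. Since 0–5–1–3–4–2–0 is a cycle in G, G is not acyclic. Forests are exactly the graphs of treewidth ≤ 1, so tw(G) ≥ 2. The upper and lower bounds meet at 2, so that is the treewidth.

Treewidth 2.
One optimal decomposition is:
Bags: B1 = {0, 1, 5}  B2 = {0, 1, 3}  B3 = {0, 3, 4}  B4 = {0, 2, 4}
Tree: B1–B2, B2–B3, B3–B4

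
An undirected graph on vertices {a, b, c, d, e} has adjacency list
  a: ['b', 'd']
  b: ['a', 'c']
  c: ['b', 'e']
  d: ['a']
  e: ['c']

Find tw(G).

A width-1 tree decomposition is:
Bags: B1 = {c, e}  B2 = {b, c}  B3 = {a, b}  B4 = {a, d}
Tree: B1–B2, B2–B3, B3–B4
Each bag holds 2 vertices, so the decomposition has width 1, which upper-bounds the treewidth. Any graph with an edge has treewidth ≥ 1, and G has the edge e–c. Hence tw(G) = 1 exactly.

1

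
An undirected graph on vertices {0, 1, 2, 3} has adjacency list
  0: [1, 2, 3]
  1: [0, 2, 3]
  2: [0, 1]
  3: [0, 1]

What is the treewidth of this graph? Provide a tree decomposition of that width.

Treewidth 2.
One optimal decomposition is:
Bags: B1 = {0, 1, 2}  B2 = {0, 1, 3}
Tree: B1–B2

Each bag holds 3 vertices, so the decomposition has width 2, which upper-bounds the treewidth. Conversely, {0, 1, 2} is a clique of size 3, and the vertices of any clique must share a bag in every tree decomposition; so some bag has ≥ 3 vertices and tw(G) ≥ 2. Combining the bounds, tw(G) = 2.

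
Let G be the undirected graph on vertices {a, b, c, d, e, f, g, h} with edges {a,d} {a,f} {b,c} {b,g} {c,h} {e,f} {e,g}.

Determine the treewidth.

1

A width-1 tree decomposition is:
Bags: B1 = {c, h}  B2 = {b, c}  B3 = {b, g}  B4 = {e, g}  B5 = {e, f}  B6 = {a, f}  B7 = {a, d}
Tree: B1–B2, B2–B3, B3–B4, B4–B5, B5–B6, B6–B7
Each bag holds 2 vertices, so the decomposition has width 1, which upper-bounds the treewidth. G has an edge, so its treewidth is at least 1. Therefore the treewidth is 1.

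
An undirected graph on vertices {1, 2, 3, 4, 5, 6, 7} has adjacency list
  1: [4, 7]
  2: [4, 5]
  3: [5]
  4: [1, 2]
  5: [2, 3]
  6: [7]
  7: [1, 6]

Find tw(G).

A width-1 tree decomposition is:
Bags: B1 = {3, 5}  B2 = {2, 5}  B3 = {2, 4}  B4 = {1, 4}  B5 = {1, 7}  B6 = {6, 7}
Tree: B1–B2, B2–B3, B3–B4, B4–B5, B5–B6
The largest bag has 2 vertices, giving width 1; this decomposition certifies tw(G) ≤ 1. Since G has at least one edge (e.g. 3–5), it is not an edgeless graph, so tw(G) ≥ 1. The upper and lower bounds meet at 1, so that is the treewidth.

1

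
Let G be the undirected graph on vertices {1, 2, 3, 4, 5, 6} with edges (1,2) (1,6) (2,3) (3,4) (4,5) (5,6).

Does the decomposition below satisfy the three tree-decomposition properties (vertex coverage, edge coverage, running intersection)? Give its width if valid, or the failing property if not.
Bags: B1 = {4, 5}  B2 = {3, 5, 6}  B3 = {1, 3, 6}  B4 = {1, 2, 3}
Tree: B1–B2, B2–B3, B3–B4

A tree decomposition must satisfy three properties: every vertex lies in some bag; for every edge, both endpoints lie together in some bag; and for every vertex, the bags containing it form a connected subtree. Here edge (3,4) lies in no bag, so the decomposition is invalid.

No — edge (3,4) lies in no bag.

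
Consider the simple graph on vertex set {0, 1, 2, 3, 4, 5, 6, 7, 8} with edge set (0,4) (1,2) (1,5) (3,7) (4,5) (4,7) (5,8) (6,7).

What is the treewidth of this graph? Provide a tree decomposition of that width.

Each bag holds 2 vertices, so the decomposition has width 1, which upper-bounds the treewidth. G has an edge, so its treewidth is at least 1. Therefore the treewidth is 1.

Treewidth 1.
Bags: B1 = {4, 5}  B2 = {5, 8}  B3 = {4, 7}  B4 = {0, 4}  B5 = {1, 5}  B6 = {6, 7}  B7 = {1, 2}  B8 = {3, 7}
Tree: B1–B2, B1–B3, B3–B4, B2–B5, B3–B6, B5–B7, B6–B8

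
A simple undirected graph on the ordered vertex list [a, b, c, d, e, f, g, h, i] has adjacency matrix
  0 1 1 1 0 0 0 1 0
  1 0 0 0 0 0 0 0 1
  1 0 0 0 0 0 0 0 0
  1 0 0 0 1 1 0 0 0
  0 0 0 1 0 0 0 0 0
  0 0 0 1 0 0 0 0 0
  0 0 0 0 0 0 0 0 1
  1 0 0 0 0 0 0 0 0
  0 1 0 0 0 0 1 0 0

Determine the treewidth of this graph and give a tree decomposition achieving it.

Treewidth 1.
One optimal decomposition is:
Bags: B1 = {a, d}  B2 = {a, c}  B3 = {a, b}  B4 = {a, h}  B5 = {d, e}  B6 = {d, f}  B7 = {b, i}  B8 = {g, i}
Tree: B1–B2, B1–B3, B3–B4, B1–B5, B1–B6, B3–B7, B7–B8

The largest bag has 2 vertices, giving width 1; this decomposition certifies tw(G) ≤ 1. G has an edge, so its treewidth is at least 1. The upper and lower bounds meet at 1, so that is the treewidth.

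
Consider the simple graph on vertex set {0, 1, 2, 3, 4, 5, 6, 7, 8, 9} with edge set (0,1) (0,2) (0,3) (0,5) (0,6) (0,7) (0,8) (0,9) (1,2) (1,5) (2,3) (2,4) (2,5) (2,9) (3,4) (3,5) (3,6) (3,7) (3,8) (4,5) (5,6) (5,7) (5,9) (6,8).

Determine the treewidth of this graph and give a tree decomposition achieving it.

The largest bag has 4 vertices, giving width 3; this decomposition certifies tw(G) ≤ 3. For the lower bound, the 4 vertices {0, 3, 6, 8} are pairwise adjacent, and any tree decomposition puts a clique entirely inside one bag — forcing width ≥ 3. Therefore the treewidth is 3.

Treewidth 3.
One optimal decomposition is:
Bags: B1 = {0, 2, 3, 5}  B2 = {0, 2, 5, 9}  B3 = {0, 3, 5, 7}  B4 = {2, 3, 4, 5}  B5 = {0, 3, 5, 6}  B6 = {0, 3, 6, 8}  B7 = {0, 1, 2, 5}
Tree: B1–B2, B1–B3, B1–B4, B1–B5, B5–B6, B2–B7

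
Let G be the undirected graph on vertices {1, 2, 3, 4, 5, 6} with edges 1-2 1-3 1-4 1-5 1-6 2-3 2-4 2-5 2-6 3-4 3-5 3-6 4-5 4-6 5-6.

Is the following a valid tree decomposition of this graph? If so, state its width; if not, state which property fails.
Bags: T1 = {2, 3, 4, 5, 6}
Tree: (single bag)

A tree decomposition must satisfy three properties: every vertex lies in some bag; for every edge, both endpoints lie together in some bag; and for every vertex, the bags containing it form a connected subtree. Here vertex 1 appears in no bag, so the decomposition is invalid.

No — vertex 1 appears in no bag.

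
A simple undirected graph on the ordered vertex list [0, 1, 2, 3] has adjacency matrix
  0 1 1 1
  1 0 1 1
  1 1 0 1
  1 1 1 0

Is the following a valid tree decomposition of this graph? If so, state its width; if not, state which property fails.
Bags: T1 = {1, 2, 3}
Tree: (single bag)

No — vertex 0 appears in no bag.

A tree decomposition must satisfy three properties: every vertex lies in some bag; for every edge, both endpoints lie together in some bag; and for every vertex, the bags containing it form a connected subtree. Here vertex 0 appears in no bag, so the decomposition is invalid.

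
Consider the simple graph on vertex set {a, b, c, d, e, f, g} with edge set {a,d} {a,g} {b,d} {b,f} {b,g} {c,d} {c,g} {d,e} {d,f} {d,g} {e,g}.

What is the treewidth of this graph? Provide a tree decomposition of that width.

Treewidth 2.
Bags: B1 = {b, d, g}  B2 = {a, d, g}  B3 = {b, d, f}  B4 = {d, e, g}  B5 = {c, d, g}
Tree: B1–B2, B1–B3, B1–B4, B2–B5

Each bag holds 3 vertices, so the decomposition has width 2, which upper-bounds the treewidth. On the other hand G contains the 3-clique {d, e, g}. A clique must lie in a single bag of any decomposition, so no decomposition can have width below 2. The upper and lower bounds meet at 2, so that is the treewidth.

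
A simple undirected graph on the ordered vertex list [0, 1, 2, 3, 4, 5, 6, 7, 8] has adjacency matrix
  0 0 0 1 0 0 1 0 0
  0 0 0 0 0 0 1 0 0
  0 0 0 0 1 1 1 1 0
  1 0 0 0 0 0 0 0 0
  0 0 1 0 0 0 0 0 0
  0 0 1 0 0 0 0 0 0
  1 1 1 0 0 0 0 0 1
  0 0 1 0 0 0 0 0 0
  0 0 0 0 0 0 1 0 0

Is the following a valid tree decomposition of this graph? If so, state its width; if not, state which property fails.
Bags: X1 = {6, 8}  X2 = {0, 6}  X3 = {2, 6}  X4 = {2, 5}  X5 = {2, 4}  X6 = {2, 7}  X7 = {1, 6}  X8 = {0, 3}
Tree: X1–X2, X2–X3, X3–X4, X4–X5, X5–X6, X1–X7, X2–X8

Vertex coverage: the bags together contain {0, 1, 2, 3, 4, 5, 6, 7, 8}, the full vertex set. Edge coverage: each edge of G has both endpoints in at least one bag. Running intersection: for every vertex, the bags containing it form a connected subtree. All three properties hold, so this is a valid tree decomposition of width max|bag| − 1 = 1, and hence tw(G) ≤ 1.

Yes; width 1.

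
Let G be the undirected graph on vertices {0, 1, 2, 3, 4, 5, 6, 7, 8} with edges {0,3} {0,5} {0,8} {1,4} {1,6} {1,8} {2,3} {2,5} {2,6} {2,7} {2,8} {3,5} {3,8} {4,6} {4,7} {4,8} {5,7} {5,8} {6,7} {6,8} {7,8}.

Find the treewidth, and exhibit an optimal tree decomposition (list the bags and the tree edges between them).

Treewidth 3.
One such decomposition:
Bags: B1 = {2, 3, 5, 8}  B2 = {0, 3, 5, 8}  B3 = {2, 5, 7, 8}  B4 = {2, 6, 7, 8}  B5 = {4, 6, 7, 8}  B6 = {1, 4, 6, 8}
Tree: B1–B2, B1–B3, B3–B4, B4–B5, B5–B6

The largest bag has 4 vertices, giving width 3; this decomposition certifies tw(G) ≤ 3. Conversely, {0, 3, 5, 8} is a clique of size 4, and the vertices of any clique must share a bag in every tree decomposition; so some bag has ≥ 4 vertices and tw(G) ≥ 3. Hence tw(G) = 3 exactly.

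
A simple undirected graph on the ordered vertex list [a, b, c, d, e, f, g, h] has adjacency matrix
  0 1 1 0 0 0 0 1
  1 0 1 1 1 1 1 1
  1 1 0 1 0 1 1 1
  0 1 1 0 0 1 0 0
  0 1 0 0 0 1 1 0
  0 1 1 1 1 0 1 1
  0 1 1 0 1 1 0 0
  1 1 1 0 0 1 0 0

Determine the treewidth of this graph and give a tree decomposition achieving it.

Each bag holds 4 vertices, so the decomposition has width 3, which upper-bounds the treewidth. For the lower bound, the 4 vertices {a, b, c, h} are pairwise adjacent, and any tree decomposition puts a clique entirely inside one bag — forcing width ≥ 3. Combining the bounds, tw(G) = 3.

Treewidth 3.
One such decomposition:
Bags: B1 = {b, c, f, h}  B2 = {b, c, f, g}  B3 = {b, c, d, f}  B4 = {b, e, f, g}  B5 = {a, b, c, h}
Tree: B1–B2, B1–B3, B2–B4, B1–B5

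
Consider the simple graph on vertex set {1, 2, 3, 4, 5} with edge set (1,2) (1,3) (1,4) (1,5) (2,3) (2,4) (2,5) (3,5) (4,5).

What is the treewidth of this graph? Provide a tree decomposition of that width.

Treewidth 3.
Bags: B1 = {1, 2, 3, 5}  B2 = {1, 2, 4, 5}
Tree: B1–B2

Every bag has size at most 4, so the width is 4 − 1 = 3 and tw(G) ≤ 3. On the other hand G contains the 4-clique {1, 2, 3, 5}. A clique must lie in a single bag of any decomposition, so no decomposition can have width below 3. Combining the bounds, tw(G) = 3.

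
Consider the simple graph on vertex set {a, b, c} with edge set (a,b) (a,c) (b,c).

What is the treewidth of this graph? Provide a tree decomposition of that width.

A single bag containing all 3 vertices is trivially a valid decomposition of width 2. Conversely, {a, b, c} is a clique of size 3, and the vertices of any clique must share a bag in every tree decomposition; so some bag has ≥ 3 vertices and tw(G) ≥ 2. Combining the bounds, tw(G) = 2.

Treewidth 2.
One such decomposition:
Bags: B1 = {a, b, c}
Tree: (single bag)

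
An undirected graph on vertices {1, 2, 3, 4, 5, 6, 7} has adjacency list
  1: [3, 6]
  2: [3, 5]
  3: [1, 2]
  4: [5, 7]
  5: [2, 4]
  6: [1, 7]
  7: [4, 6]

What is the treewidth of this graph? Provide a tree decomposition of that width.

The largest bag has 3 vertices, giving width 2; this decomposition certifies tw(G) ≤ 2. Since 5–2–3–1–6–7–4–5 is a cycle in G, G is not acyclic. Forests are exactly the graphs of treewidth ≤ 1, so tw(G) ≥ 2. Therefore the treewidth is 2.

Treewidth 2.
One optimal decomposition is:
Bags: B1 = {2, 3, 5}  B2 = {1, 3, 5}  B3 = {1, 5, 6}  B4 = {5, 6, 7}  B5 = {4, 5, 7}
Tree: B1–B2, B2–B3, B3–B4, B4–B5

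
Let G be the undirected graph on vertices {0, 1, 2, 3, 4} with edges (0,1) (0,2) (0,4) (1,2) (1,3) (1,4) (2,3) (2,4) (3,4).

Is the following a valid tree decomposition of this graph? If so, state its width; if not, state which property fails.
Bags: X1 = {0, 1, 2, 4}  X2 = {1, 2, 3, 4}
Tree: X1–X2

Checking the three conditions: (i) the bags cover all of {0, 1, 2, 3, 4}; (ii) for each edge, some bag contains both endpoints; (iii) the bags containing any fixed vertex form a subtree. All hold, so the decomposition is valid with width 4 − 1 = 3.

Yes; width 3.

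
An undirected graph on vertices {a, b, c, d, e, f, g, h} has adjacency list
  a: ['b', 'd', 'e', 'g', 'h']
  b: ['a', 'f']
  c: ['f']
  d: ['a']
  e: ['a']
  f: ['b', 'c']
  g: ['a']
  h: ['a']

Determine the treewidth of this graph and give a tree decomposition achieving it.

Treewidth 1.
Bags: B1 = {a, d}  B2 = {a, e}  B3 = {a, b}  B4 = {a, g}  B5 = {b, f}  B6 = {c, f}  B7 = {a, h}
Tree: B1–B2, B1–B3, B3–B4, B3–B5, B5–B6, B4–B7

The largest bag has 2 vertices, giving width 1; this decomposition certifies tw(G) ≤ 1. G has an edge, so its treewidth is at least 1. The upper and lower bounds meet at 1, so that is the treewidth.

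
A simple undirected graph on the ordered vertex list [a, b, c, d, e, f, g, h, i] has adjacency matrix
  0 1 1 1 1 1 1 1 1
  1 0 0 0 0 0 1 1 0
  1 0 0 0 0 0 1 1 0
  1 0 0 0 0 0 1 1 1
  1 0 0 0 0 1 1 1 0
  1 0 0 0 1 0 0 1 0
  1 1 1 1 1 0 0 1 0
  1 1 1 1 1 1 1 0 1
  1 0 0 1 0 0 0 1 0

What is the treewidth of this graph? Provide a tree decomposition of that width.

Treewidth 3.
One such decomposition:
Bags: B1 = {a, d, g, h}  B2 = {a, e, g, h}  B3 = {a, e, f, h}  B4 = {a, c, g, h}  B5 = {a, d, h, i}  B6 = {a, b, g, h}
Tree: B1–B2, B2–B3, B1–B4, B1–B5, B4–B6

Every bag has size at most 4, so the width is 4 − 1 = 3 and tw(G) ≤ 3. For the lower bound, the 4 vertices {a, d, g, h} are pairwise adjacent, and any tree decomposition puts a clique entirely inside one bag — forcing width ≥ 3. Combining the bounds, tw(G) = 3.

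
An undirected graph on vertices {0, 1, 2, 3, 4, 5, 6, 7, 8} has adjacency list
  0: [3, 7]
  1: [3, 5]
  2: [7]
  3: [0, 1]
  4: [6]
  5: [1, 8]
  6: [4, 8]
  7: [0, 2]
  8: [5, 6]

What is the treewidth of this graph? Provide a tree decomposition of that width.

Treewidth 1.
One optimal decomposition is:
Bags: B1 = {2, 7}  B2 = {0, 7}  B3 = {0, 3}  B4 = {1, 3}  B5 = {1, 5}  B6 = {5, 8}  B7 = {6, 8}  B8 = {4, 6}
Tree: B1–B2, B2–B3, B3–B4, B4–B5, B5–B6, B6–B7, B7–B8

Every bag has size at most 2, so the width is 2 − 1 = 1 and tw(G) ≤ 1. Since G has at least one edge (e.g. 2–7), it is not an edgeless graph, so tw(G) ≥ 1. Hence tw(G) = 1 exactly.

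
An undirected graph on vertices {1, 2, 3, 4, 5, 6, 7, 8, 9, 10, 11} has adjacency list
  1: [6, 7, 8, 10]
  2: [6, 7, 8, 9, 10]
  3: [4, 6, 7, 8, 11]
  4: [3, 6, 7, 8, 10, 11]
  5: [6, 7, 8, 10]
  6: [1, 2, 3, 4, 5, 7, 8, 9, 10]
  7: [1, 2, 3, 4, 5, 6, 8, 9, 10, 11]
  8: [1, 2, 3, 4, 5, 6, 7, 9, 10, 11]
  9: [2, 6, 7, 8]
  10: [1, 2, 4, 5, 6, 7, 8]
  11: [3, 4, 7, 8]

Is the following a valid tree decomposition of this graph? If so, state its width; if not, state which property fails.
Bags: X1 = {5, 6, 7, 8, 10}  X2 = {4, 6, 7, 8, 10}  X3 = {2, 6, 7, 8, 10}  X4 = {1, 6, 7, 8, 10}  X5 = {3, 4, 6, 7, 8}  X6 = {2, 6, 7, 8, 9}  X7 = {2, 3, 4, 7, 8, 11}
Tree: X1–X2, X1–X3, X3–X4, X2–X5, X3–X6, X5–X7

No — bags containing vertex 2 are not connected in the tree.

A tree decomposition must satisfy three properties: every vertex lies in some bag; for every edge, both endpoints lie together in some bag; and for every vertex, the bags containing it form a connected subtree. Here bags containing vertex 2 are not connected in the tree, so the decomposition is invalid.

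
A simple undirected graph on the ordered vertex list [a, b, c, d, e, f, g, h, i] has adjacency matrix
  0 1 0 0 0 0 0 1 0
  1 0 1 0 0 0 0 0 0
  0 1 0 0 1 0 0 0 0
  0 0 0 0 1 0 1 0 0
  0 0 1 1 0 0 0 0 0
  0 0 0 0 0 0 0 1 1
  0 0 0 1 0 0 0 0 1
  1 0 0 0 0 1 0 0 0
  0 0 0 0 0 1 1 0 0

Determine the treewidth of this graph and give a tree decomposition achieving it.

Every bag has size at most 3, so the width is 3 − 1 = 2 and tw(G) ≤ 2. Since c–e–d–g–i–f–h–a–b–c is a cycle in G, G is not acyclic. Forests are exactly the graphs of treewidth ≤ 1, so tw(G) ≥ 2. Hence tw(G) = 2 exactly.

Treewidth 2.
One such decomposition:
Bags: B1 = {c, d, e}  B2 = {c, d, g}  B3 = {c, g, i}  B4 = {c, f, i}  B5 = {c, f, h}  B6 = {a, c, h}  B7 = {a, b, c}
Tree: B1–B2, B2–B3, B3–B4, B4–B5, B5–B6, B6–B7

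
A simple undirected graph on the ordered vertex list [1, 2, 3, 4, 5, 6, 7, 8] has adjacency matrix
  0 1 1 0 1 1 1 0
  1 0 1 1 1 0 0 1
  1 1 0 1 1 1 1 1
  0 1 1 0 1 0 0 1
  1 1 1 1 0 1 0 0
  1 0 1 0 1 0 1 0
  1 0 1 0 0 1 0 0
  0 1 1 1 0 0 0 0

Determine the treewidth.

3

A width-3 tree decomposition is:
Bags: B1 = {1, 3, 5, 6}  B2 = {1, 2, 3, 5}  B3 = {2, 3, 4, 5}  B4 = {2, 3, 4, 8}  B5 = {1, 3, 6, 7}
Tree: B1–B2, B2–B3, B3–B4, B1–B5
The largest bag has 4 vertices, giving width 3; this decomposition certifies tw(G) ≤ 3. For the lower bound, the 4 vertices {2, 3, 4, 8} are pairwise adjacent, and any tree decomposition puts a clique entirely inside one bag — forcing width ≥ 3. The upper and lower bounds meet at 3, so that is the treewidth.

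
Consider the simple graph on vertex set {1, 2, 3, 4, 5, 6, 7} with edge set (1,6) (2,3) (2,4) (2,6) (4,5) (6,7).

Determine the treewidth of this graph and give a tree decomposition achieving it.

Treewidth 1.
One optimal decomposition is:
Bags: B1 = {2, 6}  B2 = {2, 3}  B3 = {6, 7}  B4 = {2, 4}  B5 = {1, 6}  B6 = {4, 5}
Tree: B1–B2, B1–B3, B1–B4, B3–B5, B4–B6

Every bag has size at most 2, so the width is 2 − 1 = 1 and tw(G) ≤ 1. Since G has at least one edge (e.g. 6–2), it is not an edgeless graph, so tw(G) ≥ 1. Therefore the treewidth is 1.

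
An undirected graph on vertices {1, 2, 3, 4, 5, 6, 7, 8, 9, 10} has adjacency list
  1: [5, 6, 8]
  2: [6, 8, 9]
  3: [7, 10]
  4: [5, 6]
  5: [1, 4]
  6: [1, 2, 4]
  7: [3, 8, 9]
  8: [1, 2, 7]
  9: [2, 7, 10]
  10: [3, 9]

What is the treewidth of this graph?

2

A width-2 tree decomposition is:
Bags: B1 = {3, 9, 10}  B2 = {3, 7, 9}  B3 = {2, 7, 9}  B4 = {2, 7, 8}  B5 = {2, 6, 8}  B6 = {1, 6, 8}  B7 = {1, 4, 6}  B8 = {1, 4, 5}
Tree: B1–B2, B2–B3, B3–B4, B4–B5, B5–B6, B6–B7, B7–B8
Every bag has size at most 3, so the width is 3 − 1 = 2 and tw(G) ≤ 2. The edges 10–3–7–9–10 form a cycle, so G is not a tree and its treewidth is at least 2. Therefore the treewidth is 2.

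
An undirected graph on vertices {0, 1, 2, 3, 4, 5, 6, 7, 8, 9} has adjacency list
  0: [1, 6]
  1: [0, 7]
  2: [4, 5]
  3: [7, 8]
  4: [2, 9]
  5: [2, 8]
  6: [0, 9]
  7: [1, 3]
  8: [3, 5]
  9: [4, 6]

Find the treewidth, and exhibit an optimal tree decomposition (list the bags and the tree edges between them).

Each bag holds 3 vertices, so the decomposition has width 2, which upper-bounds the treewidth. The edges 3–8–5–2–4–9–6–0–1–7–3 form a cycle, so G is not a tree and its treewidth is at least 2. Combining the bounds, tw(G) = 2.

Treewidth 2.
One such decomposition:
Bags: B1 = {3, 5, 8}  B2 = {2, 3, 5}  B3 = {2, 3, 4}  B4 = {3, 4, 9}  B5 = {3, 6, 9}  B6 = {0, 3, 6}  B7 = {0, 1, 3}  B8 = {1, 3, 7}
Tree: B1–B2, B2–B3, B3–B4, B4–B5, B5–B6, B6–B7, B7–B8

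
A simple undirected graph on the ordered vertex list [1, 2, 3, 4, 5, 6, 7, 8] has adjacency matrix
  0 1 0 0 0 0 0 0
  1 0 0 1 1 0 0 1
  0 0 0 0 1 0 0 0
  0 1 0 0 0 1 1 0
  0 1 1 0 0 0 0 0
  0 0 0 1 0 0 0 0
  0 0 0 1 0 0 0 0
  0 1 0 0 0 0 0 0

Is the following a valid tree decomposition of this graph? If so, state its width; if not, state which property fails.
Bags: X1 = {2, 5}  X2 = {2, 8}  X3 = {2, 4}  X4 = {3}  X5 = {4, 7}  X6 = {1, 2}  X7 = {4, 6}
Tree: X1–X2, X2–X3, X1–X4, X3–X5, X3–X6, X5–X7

No — edge (5,3) lies in no bag.

A tree decomposition must satisfy three properties: every vertex lies in some bag; for every edge, both endpoints lie together in some bag; and for every vertex, the bags containing it form a connected subtree. Here edge (5,3) lies in no bag, so the decomposition is invalid.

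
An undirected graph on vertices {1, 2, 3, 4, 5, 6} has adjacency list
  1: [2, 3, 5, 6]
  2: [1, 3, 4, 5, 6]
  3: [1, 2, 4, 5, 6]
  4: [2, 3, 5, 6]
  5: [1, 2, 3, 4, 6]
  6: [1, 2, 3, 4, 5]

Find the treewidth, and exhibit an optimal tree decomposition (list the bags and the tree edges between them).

The largest bag has 5 vertices, giving width 4; this decomposition certifies tw(G) ≤ 4. For the lower bound, the 5 vertices {1, 2, 3, 5, 6} are pairwise adjacent, and any tree decomposition puts a clique entirely inside one bag — forcing width ≥ 4. Therefore the treewidth is 4.

Treewidth 4.
Bags: B1 = {1, 2, 3, 5, 6}  B2 = {2, 3, 4, 5, 6}
Tree: B1–B2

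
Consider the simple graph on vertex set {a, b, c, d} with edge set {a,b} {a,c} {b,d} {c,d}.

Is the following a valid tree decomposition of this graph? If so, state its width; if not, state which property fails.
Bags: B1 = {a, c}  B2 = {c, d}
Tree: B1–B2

No — vertex b appears in no bag.

A tree decomposition must satisfy three properties: every vertex lies in some bag; for every edge, both endpoints lie together in some bag; and for every vertex, the bags containing it form a connected subtree. Here vertex b appears in no bag, so the decomposition is invalid.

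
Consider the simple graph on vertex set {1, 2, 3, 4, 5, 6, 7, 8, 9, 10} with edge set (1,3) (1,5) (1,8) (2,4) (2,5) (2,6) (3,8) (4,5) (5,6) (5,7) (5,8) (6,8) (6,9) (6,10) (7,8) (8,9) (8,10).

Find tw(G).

2

A width-2 tree decomposition is:
Bags: B1 = {5, 6, 8}  B2 = {6, 8, 9}  B3 = {5, 7, 8}  B4 = {1, 5, 8}  B5 = {1, 3, 8}  B6 = {2, 5, 6}  B7 = {6, 8, 10}  B8 = {2, 4, 5}
Tree: B1–B2, B1–B3, B3–B4, B4–B5, B1–B6, B1–B7, B6–B8
The largest bag has 3 vertices, giving width 2; this decomposition certifies tw(G) ≤ 2. For the lower bound, the 3 vertices {6, 8, 9} are pairwise adjacent, and any tree decomposition puts a clique entirely inside one bag — forcing width ≥ 2. The upper and lower bounds meet at 2, so that is the treewidth.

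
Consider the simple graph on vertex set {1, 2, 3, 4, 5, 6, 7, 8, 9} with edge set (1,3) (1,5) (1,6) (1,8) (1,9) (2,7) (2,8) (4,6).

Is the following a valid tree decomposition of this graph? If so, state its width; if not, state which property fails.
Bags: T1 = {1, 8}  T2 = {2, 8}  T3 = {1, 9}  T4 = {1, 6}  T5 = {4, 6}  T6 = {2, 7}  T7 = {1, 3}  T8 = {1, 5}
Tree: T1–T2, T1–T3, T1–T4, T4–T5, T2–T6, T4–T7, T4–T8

Yes; width 1.

Checking the three conditions: (i) the bags cover all of {1, 2, 3, 4, 5, 6, 7, 8, 9}; (ii) for each edge, some bag contains both endpoints; (iii) the bags containing any fixed vertex form a subtree. All hold, so the decomposition is valid with width 2 − 1 = 1.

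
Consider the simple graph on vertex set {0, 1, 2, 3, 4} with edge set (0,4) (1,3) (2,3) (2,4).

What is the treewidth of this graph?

1

A width-1 tree decomposition is:
Bags: B1 = {0, 4}  B2 = {2, 4}  B3 = {2, 3}  B4 = {1, 3}
Tree: B1–B2, B2–B3, B3–B4
The largest bag has 2 vertices, giving width 1; this decomposition certifies tw(G) ≤ 1. Since G has at least one edge (e.g. 0–4), it is not an edgeless graph, so tw(G) ≥ 1. The upper and lower bounds meet at 1, so that is the treewidth.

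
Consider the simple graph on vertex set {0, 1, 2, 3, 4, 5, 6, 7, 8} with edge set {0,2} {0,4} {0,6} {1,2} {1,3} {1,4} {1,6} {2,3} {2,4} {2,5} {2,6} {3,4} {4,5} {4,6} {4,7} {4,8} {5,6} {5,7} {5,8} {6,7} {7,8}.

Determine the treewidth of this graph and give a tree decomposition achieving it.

Treewidth 3.
One optimal decomposition is:
Bags: B1 = {4, 5, 6, 7}  B2 = {4, 5, 7, 8}  B3 = {2, 4, 5, 6}  B4 = {1, 2, 4, 6}  B5 = {0, 2, 4, 6}  B6 = {1, 2, 3, 4}
Tree: B1–B2, B1–B3, B3–B4, B4–B5, B4–B6

Every bag has size at most 4, so the width is 4 − 1 = 3 and tw(G) ≤ 3. On the other hand G contains the 4-clique {4, 5, 7, 8}. A clique must lie in a single bag of any decomposition, so no decomposition can have width below 3. Therefore the treewidth is 3.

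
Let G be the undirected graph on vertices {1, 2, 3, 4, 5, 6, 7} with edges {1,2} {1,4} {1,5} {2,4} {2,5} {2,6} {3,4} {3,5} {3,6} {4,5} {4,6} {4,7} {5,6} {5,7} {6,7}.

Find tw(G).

A width-3 tree decomposition is:
Bags: B1 = {3, 4, 5, 6}  B2 = {2, 4, 5, 6}  B3 = {1, 2, 4, 5}  B4 = {4, 5, 6, 7}
Tree: B1–B2, B2–B3, B1–B4
Each bag holds 4 vertices, so the decomposition has width 3, which upper-bounds the treewidth. Conversely, {1, 2, 4, 5} is a clique of size 4, and the vertices of any clique must share a bag in every tree decomposition; so some bag has ≥ 4 vertices and tw(G) ≥ 3. Hence tw(G) = 3 exactly.

3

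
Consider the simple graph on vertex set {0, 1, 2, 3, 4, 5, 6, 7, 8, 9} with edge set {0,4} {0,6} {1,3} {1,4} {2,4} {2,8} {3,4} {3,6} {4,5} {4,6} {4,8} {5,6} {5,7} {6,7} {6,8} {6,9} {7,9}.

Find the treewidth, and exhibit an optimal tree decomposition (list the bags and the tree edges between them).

Treewidth 2.
One optimal decomposition is:
Bags: B1 = {4, 5, 6}  B2 = {0, 4, 6}  B3 = {3, 4, 6}  B4 = {1, 3, 4}  B5 = {5, 6, 7}  B6 = {4, 6, 8}  B7 = {6, 7, 9}  B8 = {2, 4, 8}
Tree: B1–B2, B1–B3, B3–B4, B1–B5, B2–B6, B5–B7, B6–B8

The largest bag has 3 vertices, giving width 2; this decomposition certifies tw(G) ≤ 2. For the lower bound, the 3 vertices {6, 7, 9} are pairwise adjacent, and any tree decomposition puts a clique entirely inside one bag — forcing width ≥ 2. Therefore the treewidth is 2.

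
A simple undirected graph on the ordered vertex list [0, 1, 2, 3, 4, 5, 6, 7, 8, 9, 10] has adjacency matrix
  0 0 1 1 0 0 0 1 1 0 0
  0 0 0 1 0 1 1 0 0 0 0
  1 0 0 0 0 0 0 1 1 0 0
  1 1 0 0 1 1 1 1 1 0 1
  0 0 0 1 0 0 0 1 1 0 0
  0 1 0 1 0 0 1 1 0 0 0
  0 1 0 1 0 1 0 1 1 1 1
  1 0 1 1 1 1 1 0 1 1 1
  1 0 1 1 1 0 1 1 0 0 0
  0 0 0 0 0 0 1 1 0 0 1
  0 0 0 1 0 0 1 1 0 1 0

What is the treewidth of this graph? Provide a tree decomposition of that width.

The largest bag has 4 vertices, giving width 3; this decomposition certifies tw(G) ≤ 3. On the other hand G contains the 4-clique {1, 3, 5, 6}. A clique must lie in a single bag of any decomposition, so no decomposition can have width below 3. The upper and lower bounds meet at 3, so that is the treewidth.

Treewidth 3.
Bags: B1 = {3, 6, 7, 8}  B2 = {3, 5, 6, 7}  B3 = {3, 6, 7, 10}  B4 = {3, 4, 7, 8}  B5 = {6, 7, 9, 10}  B6 = {0, 3, 7, 8}  B7 = {1, 3, 5, 6}  B8 = {0, 2, 7, 8}
Tree: B1–B2, B2–B3, B1–B4, B3–B5, B4–B6, B2–B7, B6–B8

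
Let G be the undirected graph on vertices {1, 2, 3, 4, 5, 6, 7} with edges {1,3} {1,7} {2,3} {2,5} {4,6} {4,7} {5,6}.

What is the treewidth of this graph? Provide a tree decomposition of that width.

Treewidth 2.
One optimal decomposition is:
Bags: B1 = {2, 3, 5}  B2 = {3, 5, 6}  B3 = {3, 4, 6}  B4 = {3, 4, 7}  B5 = {1, 3, 7}
Tree: B1–B2, B2–B3, B3–B4, B4–B5

Each bag holds 3 vertices, so the decomposition has width 2, which upper-bounds the treewidth. Since 3–2–5–6–4–7–1–3 is a cycle in G, G is not acyclic. Forests are exactly the graphs of treewidth ≤ 1, so tw(G) ≥ 2. Combining the bounds, tw(G) = 2.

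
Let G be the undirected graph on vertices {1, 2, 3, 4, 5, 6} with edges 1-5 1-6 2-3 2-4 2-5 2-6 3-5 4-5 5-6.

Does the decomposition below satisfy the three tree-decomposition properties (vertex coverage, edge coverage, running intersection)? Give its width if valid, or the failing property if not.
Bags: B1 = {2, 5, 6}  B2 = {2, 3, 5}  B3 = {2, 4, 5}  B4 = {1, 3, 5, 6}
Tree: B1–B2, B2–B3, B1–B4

A tree decomposition must satisfy three properties: every vertex lies in some bag; for every edge, both endpoints lie together in some bag; and for every vertex, the bags containing it form a connected subtree. Here bags containing vertex 3 are not connected in the tree, so the decomposition is invalid.

No — bags containing vertex 3 are not connected in the tree.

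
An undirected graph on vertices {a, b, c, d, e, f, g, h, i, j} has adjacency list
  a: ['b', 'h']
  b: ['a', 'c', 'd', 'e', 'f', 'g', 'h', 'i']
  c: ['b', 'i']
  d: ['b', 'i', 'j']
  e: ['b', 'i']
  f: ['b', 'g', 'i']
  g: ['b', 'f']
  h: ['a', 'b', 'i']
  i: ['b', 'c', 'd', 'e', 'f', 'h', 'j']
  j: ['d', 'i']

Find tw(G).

A width-2 tree decomposition is:
Bags: B1 = {b, f, i}  B2 = {b, d, i}  B3 = {d, i, j}  B4 = {b, h, i}  B5 = {a, b, h}  B6 = {b, f, g}  B7 = {b, c, i}  B8 = {b, e, i}
Tree: B1–B2, B2–B3, B1–B4, B4–B5, B1–B6, B4–B7, B1–B8
Every bag has size at most 3, so the width is 3 − 1 = 2 and tw(G) ≤ 2. Conversely, {d, i, j} is a clique of size 3, and the vertices of any clique must share a bag in every tree decomposition; so some bag has ≥ 3 vertices and tw(G) ≥ 2. Combining the bounds, tw(G) = 2.

2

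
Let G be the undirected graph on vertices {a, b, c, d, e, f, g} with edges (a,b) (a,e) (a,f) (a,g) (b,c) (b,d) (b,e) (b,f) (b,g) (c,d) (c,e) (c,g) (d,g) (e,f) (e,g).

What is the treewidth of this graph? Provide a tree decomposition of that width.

The largest bag has 4 vertices, giving width 3; this decomposition certifies tw(G) ≤ 3. For the lower bound, the 4 vertices {b, c, d, g} are pairwise adjacent, and any tree decomposition puts a clique entirely inside one bag — forcing width ≥ 3. Therefore the treewidth is 3.

Treewidth 3.
One optimal decomposition is:
Bags: B1 = {a, b, e, g}  B2 = {b, c, e, g}  B3 = {a, b, e, f}  B4 = {b, c, d, g}
Tree: B1–B2, B1–B3, B2–B4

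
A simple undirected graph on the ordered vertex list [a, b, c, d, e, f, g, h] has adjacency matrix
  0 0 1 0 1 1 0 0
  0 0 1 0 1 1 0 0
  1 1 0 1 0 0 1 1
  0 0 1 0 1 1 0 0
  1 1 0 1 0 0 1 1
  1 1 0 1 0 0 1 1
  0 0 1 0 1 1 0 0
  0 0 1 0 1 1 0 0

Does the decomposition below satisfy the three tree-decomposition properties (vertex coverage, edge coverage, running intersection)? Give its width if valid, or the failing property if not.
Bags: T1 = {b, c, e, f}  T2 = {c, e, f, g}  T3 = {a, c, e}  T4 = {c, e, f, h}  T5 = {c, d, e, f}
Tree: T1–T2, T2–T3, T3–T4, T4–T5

A tree decomposition must satisfy three properties: every vertex lies in some bag; for every edge, both endpoints lie together in some bag; and for every vertex, the bags containing it form a connected subtree. Here edge (f,a) lies in no bag, so the decomposition is invalid.

No — edge (f,a) lies in no bag.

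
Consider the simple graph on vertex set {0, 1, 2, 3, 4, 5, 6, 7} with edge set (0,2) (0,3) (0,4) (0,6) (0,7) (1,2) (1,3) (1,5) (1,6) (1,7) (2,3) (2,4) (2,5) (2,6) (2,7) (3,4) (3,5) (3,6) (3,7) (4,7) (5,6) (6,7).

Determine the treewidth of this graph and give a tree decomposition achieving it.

Treewidth 4.
One optimal decomposition is:
Bags: B1 = {1, 2, 3, 6, 7}  B2 = {1, 2, 3, 5, 6}  B3 = {0, 2, 3, 6, 7}  B4 = {0, 2, 3, 4, 7}
Tree: B1–B2, B1–B3, B3–B4

The largest bag has 5 vertices, giving width 4; this decomposition certifies tw(G) ≤ 4. For the lower bound, the 5 vertices {0, 2, 3, 4, 7} are pairwise adjacent, and any tree decomposition puts a clique entirely inside one bag — forcing width ≥ 4. Therefore the treewidth is 4.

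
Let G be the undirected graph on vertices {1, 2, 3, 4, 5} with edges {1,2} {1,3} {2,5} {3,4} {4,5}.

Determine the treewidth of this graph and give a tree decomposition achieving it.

Treewidth 2.
Bags: B1 = {1, 2, 5}  B2 = {1, 3, 5}  B3 = {3, 4, 5}
Tree: B1–B2, B2–B3

Every bag has size at most 3, so the width is 3 − 1 = 2 and tw(G) ≤ 2. The edges 5–2–1–3–4–5 form a cycle, so G is not a tree and its treewidth is at least 2. Combining the bounds, tw(G) = 2.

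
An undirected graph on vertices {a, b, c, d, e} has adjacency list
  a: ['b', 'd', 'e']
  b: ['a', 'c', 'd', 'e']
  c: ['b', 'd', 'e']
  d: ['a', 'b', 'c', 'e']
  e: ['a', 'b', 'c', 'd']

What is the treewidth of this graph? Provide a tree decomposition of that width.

Treewidth 3.
One such decomposition:
Bags: B1 = {b, c, d, e}  B2 = {a, b, d, e}
Tree: B1–B2

The largest bag has 4 vertices, giving width 3; this decomposition certifies tw(G) ≤ 3. For the lower bound, the 4 vertices {b, c, d, e} are pairwise adjacent, and any tree decomposition puts a clique entirely inside one bag — forcing width ≥ 3. Combining the bounds, tw(G) = 3.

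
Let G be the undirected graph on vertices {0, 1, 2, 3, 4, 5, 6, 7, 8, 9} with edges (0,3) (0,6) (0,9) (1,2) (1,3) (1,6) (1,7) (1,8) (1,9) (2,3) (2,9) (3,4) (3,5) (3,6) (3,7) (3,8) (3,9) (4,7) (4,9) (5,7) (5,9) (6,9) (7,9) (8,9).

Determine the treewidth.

A width-3 tree decomposition is:
Bags: B1 = {1, 3, 7, 9}  B2 = {1, 2, 3, 9}  B3 = {3, 5, 7, 9}  B4 = {1, 3, 6, 9}  B5 = {3, 4, 7, 9}  B6 = {0, 3, 6, 9}  B7 = {1, 3, 8, 9}
Tree: B1–B2, B1–B3, B2–B4, B3–B5, B4–B6, B2–B7
Every bag has size at most 4, so the width is 4 − 1 = 3 and tw(G) ≤ 3. For the lower bound, the 4 vertices {0, 3, 6, 9} are pairwise adjacent, and any tree decomposition puts a clique entirely inside one bag — forcing width ≥ 3. The upper and lower bounds meet at 3, so that is the treewidth.

3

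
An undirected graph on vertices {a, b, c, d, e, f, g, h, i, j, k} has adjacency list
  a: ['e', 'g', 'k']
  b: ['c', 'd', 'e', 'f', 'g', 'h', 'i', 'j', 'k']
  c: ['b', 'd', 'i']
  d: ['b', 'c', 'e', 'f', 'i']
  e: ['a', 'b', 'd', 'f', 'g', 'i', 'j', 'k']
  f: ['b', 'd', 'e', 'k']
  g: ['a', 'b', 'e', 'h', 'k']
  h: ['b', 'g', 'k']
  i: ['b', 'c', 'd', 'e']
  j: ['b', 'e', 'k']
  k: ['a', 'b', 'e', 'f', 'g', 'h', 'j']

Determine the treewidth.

3

A width-3 tree decomposition is:
Bags: B1 = {b, e, f, k}  B2 = {b, e, g, k}  B3 = {b, g, h, k}  B4 = {a, e, g, k}  B5 = {b, d, e, f}  B6 = {b, d, e, i}  B7 = {b, e, j, k}  B8 = {b, c, d, i}
Tree: B1–B2, B2–B3, B2–B4, B1–B5, B5–B6, B1–B7, B6–B8
The largest bag has 4 vertices, giving width 3; this decomposition certifies tw(G) ≤ 3. On the other hand G contains the 4-clique {a, e, g, k}. A clique must lie in a single bag of any decomposition, so no decomposition can have width below 3. Combining the bounds, tw(G) = 3.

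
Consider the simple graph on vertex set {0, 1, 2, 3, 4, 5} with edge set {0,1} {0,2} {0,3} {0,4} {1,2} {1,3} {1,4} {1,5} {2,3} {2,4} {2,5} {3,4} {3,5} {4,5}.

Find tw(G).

4

A width-4 tree decomposition is:
Bags: B1 = {0, 1, 2, 3, 4}  B2 = {1, 2, 3, 4, 5}
Tree: B1–B2
Each bag holds 5 vertices, so the decomposition has width 4, which upper-bounds the treewidth. On the other hand G contains the 5-clique {0, 1, 2, 3, 4}. A clique must lie in a single bag of any decomposition, so no decomposition can have width below 4. Therefore the treewidth is 4.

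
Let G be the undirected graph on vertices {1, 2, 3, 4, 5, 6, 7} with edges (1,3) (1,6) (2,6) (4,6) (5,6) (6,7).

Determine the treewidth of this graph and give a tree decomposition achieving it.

Each bag holds 2 vertices, so the decomposition has width 1, which upper-bounds the treewidth. G has an edge, so its treewidth is at least 1. Therefore the treewidth is 1.

Treewidth 1.
Bags: B1 = {1, 6}  B2 = {2, 6}  B3 = {5, 6}  B4 = {1, 3}  B5 = {4, 6}  B6 = {6, 7}
Tree: B1–B2, B1–B3, B1–B4, B3–B5, B2–B6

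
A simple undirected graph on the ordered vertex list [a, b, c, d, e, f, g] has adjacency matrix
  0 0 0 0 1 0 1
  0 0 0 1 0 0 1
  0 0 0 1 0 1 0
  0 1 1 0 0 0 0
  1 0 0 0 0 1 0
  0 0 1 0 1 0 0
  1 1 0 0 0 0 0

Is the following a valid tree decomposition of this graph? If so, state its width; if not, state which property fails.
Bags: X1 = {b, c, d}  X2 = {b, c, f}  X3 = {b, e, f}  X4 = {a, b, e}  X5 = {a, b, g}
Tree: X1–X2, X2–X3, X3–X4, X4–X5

Checking the three conditions: (i) the bags cover all of {a, b, c, d, e, f, g}; (ii) for each edge, some bag contains both endpoints; (iii) the bags containing any fixed vertex form a subtree. All hold, so the decomposition is valid with width 3 − 1 = 2.

Yes; width 2.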